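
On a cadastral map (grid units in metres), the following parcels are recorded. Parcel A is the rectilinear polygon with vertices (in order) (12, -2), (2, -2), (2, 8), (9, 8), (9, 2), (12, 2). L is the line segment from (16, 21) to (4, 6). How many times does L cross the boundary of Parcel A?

The segment meets the boundary at (5.6,8).

1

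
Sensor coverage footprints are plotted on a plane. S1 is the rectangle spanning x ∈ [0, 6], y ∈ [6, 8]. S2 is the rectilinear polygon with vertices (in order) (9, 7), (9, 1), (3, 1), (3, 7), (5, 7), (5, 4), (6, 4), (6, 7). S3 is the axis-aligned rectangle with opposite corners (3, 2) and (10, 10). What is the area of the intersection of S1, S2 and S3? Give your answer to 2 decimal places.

2.00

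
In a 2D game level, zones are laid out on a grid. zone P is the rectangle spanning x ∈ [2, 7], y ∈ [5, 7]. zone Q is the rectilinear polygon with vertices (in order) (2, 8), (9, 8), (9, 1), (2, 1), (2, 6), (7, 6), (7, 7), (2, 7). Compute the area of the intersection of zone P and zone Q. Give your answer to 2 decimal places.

5.00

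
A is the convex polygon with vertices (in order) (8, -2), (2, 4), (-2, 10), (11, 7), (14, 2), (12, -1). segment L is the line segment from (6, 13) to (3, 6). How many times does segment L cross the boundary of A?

The segment meets the boundary at (4.11,8.59).

1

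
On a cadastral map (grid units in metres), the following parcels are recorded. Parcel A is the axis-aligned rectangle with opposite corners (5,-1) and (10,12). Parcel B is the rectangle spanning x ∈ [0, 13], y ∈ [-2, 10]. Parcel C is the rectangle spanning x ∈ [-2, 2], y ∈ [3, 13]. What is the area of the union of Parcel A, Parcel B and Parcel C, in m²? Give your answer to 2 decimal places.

192.00

By inclusion–exclusion:
Individual areas: |Parcel A| = 65, |Parcel B| = 156, |Parcel C| = 40.
|Parcel A∩Parcel B|: x∈[5,10], y∈[-1,10] → 5·11 = 55.
|Parcel A∩Parcel C| = 0 (no overlap).
|Parcel B∩Parcel C|: x∈[0,2], y∈[3,10] → 2·7 = 14.
|Parcel A∩Parcel B∩Parcel C| = 0.
|Parcel A ∪ Parcel B ∪ Parcel C| = 261 − 69 + 0 = 192.00.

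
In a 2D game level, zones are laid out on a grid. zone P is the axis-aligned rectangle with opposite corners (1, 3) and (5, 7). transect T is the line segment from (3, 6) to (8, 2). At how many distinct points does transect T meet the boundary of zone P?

1

The segment meets the boundary at (5,4.4).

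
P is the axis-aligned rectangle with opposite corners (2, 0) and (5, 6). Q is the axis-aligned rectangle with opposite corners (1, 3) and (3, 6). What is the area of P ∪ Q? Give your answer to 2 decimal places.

By inclusion–exclusion:
Individual areas: |P| = 18, |Q| = 6.
|P∩Q|: x∈[2,3], y∈[3,6] → 1·3 = 3.
|P ∪ Q| = 24 − 3 = 21.00.

21.00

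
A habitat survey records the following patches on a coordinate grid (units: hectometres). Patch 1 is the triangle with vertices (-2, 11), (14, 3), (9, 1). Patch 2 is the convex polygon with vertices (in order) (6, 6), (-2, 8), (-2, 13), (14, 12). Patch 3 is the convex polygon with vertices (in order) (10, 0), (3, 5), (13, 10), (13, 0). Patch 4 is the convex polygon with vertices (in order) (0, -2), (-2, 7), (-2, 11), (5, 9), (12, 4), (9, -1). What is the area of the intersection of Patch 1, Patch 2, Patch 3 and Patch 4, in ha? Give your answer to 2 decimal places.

The intersection is the polygon with vertices (5.333,6.167), (6.5,6.75), (6.8,6.6), (6,6).
By the shoelace formula its area is 0.44.

0.44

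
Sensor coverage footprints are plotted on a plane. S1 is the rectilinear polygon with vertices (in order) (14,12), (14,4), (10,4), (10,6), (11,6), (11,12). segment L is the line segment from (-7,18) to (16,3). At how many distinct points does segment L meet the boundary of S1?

2

The segment meets the boundary at (14,4.304), (11,6.261).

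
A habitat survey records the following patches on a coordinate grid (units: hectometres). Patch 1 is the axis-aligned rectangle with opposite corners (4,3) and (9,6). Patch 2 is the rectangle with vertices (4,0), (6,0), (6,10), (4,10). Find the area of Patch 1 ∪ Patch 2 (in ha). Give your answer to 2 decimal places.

By inclusion–exclusion:
Individual areas: |Patch 1| = 15, |Patch 2| = 20.
|Patch 1∩Patch 2|: x∈[4,6], y∈[3,6] → 2·3 = 6.
|Patch 1 ∪ Patch 2| = 35 − 6 = 29.00.

29.00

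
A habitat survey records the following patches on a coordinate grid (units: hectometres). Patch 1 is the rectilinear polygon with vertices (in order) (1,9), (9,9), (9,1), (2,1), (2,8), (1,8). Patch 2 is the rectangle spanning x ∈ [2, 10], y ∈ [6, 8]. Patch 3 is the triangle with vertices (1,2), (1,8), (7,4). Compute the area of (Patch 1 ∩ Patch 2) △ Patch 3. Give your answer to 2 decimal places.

|Patch 1 ∩ Patch 2| = 14.
|(Patch 1 ∩ Patch 2) ∩ Patch 3| = 1.3333.
|(Patch 1 ∩ Patch 2) △ Patch 3| = 14 + 18 − 2.6667 = 29.33.

29.33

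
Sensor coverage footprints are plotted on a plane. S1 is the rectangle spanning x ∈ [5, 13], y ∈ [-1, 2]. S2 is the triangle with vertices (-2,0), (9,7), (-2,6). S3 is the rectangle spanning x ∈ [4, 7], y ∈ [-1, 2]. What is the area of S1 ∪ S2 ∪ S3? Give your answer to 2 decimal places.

60.00

By inclusion–exclusion:
Individual areas: |S1| = 24, |S2| = 33, |S3| = 9.
|S1∩S2| = 0.
|S1∩S3|: x∈[5,7], y∈[-1,2] → 2·3 = 6.
|S2∩S3| = 0.
|S1∩S2∩S3| = 0.
|S1 ∪ S2 ∪ S3| = 66 − 6 + 0 = 60.00.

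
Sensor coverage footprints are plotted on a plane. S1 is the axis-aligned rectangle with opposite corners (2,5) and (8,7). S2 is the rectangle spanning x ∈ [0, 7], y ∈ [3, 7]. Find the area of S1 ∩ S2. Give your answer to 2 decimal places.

|S1∩S2|: x∈[2,7], y∈[5,7] → 5·2 = 10.

10.00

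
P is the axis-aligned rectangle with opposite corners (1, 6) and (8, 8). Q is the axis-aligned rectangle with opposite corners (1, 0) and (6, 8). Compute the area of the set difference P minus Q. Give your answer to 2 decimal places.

|P∩Q|: x∈[1,6], y∈[6,8] → 5·2 = 10.
|P| = 14.
|P ∖ Q| = |P| − |P∩Q| = 14 − 10 = 4.00.

4.00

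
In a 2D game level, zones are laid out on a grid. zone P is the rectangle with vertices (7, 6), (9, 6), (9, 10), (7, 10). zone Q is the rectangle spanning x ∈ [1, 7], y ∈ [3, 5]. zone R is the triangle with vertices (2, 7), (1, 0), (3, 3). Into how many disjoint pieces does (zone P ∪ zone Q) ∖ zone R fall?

(zone P ∪ zone Q) ∖ zone R splits into 3 disjoint pieces (area 8, area 8.5, area 1.1429).

3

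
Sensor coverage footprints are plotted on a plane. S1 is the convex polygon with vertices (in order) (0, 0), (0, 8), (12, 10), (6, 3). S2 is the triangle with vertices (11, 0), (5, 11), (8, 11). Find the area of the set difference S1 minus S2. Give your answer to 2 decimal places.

53.37

|S1| = 60, |S1∩S2| = 6.6285.
|S1 ∖ S2| = |S1| − |S1∩S2| = 60 − 6.6285 = 53.37.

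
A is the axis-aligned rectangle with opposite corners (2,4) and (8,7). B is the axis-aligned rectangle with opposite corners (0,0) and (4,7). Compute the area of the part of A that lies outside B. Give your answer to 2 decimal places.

12.00

|A∩B|: x∈[2,4], y∈[4,7] → 2·3 = 6.
|A| = 18.
|A ∖ B| = |A| − |A∩B| = 18 − 6 = 12.00.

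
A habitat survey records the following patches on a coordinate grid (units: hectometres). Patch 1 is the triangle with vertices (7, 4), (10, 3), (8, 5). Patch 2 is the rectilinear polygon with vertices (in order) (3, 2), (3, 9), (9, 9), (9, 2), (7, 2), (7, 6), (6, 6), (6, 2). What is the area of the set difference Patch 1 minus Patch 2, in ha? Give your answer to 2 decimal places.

|Patch 1| = 2, |Patch 1∩Patch 2| = 1.6667.
|Patch 1 ∖ Patch 2| = |Patch 1| − |Patch 1∩Patch 2| = 2 − 1.6667 = 0.33.

0.33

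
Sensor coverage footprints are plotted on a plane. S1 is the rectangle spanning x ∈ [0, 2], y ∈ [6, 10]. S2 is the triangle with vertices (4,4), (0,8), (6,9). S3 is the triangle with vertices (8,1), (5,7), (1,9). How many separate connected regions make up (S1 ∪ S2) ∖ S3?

2

(S1 ∪ S2) ∖ S3 splits into 2 disjoint pieces (area 11.4461, area 3.6597).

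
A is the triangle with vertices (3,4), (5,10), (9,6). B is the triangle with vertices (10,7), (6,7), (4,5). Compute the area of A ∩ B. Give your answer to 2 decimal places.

3.50

The intersection is the polygon with vertices (8.5,6.5), (4,5), (6,7), (8,7).
By the shoelace formula its area is 3.50.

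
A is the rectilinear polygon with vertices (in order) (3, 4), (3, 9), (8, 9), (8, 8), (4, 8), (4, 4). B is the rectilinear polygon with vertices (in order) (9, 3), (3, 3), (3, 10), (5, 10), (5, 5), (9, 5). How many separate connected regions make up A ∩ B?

A ∩ B is a single connected region.

1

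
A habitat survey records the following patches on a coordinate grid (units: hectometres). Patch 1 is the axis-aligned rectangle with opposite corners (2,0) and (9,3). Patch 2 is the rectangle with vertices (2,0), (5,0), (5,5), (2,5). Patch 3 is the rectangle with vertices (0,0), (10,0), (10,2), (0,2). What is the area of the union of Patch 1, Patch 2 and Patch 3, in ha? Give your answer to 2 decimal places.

33.00

By inclusion–exclusion:
Individual areas: |Patch 1| = 21, |Patch 2| = 15, |Patch 3| = 20.
|Patch 1∩Patch 2|: x∈[2,5], y∈[0,3] → 3·3 = 9.
|Patch 1∩Patch 3|: x∈[2,9], y∈[0,2] → 7·2 = 14.
|Patch 2∩Patch 3|: x∈[2,5], y∈[0,2] → 3·2 = 6.
|Patch 1∩Patch 2∩Patch 3| = 6.
|Patch 1 ∪ Patch 2 ∪ Patch 3| = 56 − 29 + 6 = 33.00.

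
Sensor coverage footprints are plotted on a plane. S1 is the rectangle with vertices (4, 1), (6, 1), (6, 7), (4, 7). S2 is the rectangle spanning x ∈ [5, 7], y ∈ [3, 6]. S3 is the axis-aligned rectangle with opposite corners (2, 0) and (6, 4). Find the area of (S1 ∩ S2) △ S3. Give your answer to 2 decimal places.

17.00

|S1 ∩ S2| = 3.
|(S1 ∩ S2) ∩ S3| = 1.
|(S1 ∩ S2) △ S3| = 3 + 16 − 2 = 17.00.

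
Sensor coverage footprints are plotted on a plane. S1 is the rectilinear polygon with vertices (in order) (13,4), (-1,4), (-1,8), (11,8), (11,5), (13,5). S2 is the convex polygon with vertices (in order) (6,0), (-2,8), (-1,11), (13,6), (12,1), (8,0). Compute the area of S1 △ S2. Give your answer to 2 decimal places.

|S1| = 50, |S2| = 91, |S1∩S2| = 42.8857.
|S1 △ S2| = |S1| + |S2| − 2·|S1∩S2| = 50 + 91 − 85.7714 = 55.23.

55.23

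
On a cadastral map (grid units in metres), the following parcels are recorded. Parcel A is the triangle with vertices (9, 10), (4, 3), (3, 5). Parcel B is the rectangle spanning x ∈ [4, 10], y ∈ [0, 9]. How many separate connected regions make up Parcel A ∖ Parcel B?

2

Parcel A ∖ Parcel B splits into 2 disjoint pieces (area 0.2429, area 1.4167).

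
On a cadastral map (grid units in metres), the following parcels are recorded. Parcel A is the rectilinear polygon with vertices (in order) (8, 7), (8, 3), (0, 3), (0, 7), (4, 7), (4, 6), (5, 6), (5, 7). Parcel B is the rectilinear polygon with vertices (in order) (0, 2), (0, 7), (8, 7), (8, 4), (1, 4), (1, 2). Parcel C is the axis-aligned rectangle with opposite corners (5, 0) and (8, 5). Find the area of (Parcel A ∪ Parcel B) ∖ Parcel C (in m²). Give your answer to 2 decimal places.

27.00

|Parcel A ∪ Parcel B| = 33.
|(Parcel A ∪ Parcel B) ∩ Parcel C| = 6.
|(Parcel A ∪ Parcel B) ∖ Parcel C| = 33 − 6 = 27.00.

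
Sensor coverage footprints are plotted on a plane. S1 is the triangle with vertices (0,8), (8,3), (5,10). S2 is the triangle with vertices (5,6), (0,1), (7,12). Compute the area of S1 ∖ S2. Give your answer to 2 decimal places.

15.95

|S1| = 20.5, |S1∩S2| = 4.5532.
|S1 ∖ S2| = |S1| − |S1∩S2| = 20.5 − 4.5532 = 15.95.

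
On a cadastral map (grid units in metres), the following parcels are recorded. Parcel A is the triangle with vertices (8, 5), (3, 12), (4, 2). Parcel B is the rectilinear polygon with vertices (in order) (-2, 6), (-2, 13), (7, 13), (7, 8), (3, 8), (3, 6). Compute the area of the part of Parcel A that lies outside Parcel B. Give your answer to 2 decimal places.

16.59

|Parcel A| = 21.5, |Parcel A∩Parcel B| = 4.9143.
|Parcel A ∖ Parcel B| = |Parcel A| − |Parcel A∩Parcel B| = 21.5 − 4.9143 = 16.59.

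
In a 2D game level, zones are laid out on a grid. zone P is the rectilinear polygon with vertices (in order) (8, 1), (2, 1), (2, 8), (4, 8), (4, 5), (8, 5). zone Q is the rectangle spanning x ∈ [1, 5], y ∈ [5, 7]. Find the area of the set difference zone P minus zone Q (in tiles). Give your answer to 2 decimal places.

|zone P| = 30, |zone P∩zone Q| = 4.
|zone P ∖ zone Q| = |zone P| − |zone P∩zone Q| = 30 − 4 = 26.00.

26.00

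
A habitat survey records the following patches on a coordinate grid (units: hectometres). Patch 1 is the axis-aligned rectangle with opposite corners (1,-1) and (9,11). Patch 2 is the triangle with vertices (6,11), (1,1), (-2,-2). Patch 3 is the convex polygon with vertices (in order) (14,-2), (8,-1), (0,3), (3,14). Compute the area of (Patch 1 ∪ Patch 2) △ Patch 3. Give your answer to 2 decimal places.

51.42

|Patch 1 ∪ Patch 2| = 98.8125.
|(Patch 1 ∪ Patch 2) ∩ Patch 3| = 69.9469.
|(Patch 1 ∪ Patch 2) △ Patch 3| = 98.8125 + 92.5 − 139.8938 = 51.42.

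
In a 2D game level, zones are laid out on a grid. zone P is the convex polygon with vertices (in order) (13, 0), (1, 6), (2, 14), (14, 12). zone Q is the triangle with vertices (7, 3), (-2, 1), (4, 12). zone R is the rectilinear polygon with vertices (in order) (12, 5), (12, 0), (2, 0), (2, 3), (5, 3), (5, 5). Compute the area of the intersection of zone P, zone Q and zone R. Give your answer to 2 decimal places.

2.33

The intersection is the polygon with vertices (7,3), (5,4), (5,5), (6.333,5).
By the shoelace formula its area is 2.33.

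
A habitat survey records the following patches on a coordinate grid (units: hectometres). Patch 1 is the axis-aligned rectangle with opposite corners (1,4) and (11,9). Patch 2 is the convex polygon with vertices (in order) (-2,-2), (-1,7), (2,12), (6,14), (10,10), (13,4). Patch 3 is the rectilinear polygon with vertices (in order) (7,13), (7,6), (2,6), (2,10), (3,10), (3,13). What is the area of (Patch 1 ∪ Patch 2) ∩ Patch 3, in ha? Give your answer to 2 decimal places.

The region (Patch 1 ∪ Patch 2) ∩ Patch 3 is the polygon with vertices (4,13), (7,13), (7,6), (2,6), (2,10), (3,10), (3,12.5).
By the shoelace formula its area is 31.75.

31.75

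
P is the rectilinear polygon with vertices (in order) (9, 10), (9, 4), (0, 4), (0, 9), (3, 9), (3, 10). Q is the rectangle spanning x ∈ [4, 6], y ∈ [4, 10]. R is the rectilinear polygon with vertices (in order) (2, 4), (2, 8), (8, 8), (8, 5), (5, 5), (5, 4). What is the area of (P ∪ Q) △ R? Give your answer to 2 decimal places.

|P ∪ Q| = 51.
|(P ∪ Q) ∩ R| = 21.
|(P ∪ Q) △ R| = 51 + 21 − 42 = 30.00.

30.00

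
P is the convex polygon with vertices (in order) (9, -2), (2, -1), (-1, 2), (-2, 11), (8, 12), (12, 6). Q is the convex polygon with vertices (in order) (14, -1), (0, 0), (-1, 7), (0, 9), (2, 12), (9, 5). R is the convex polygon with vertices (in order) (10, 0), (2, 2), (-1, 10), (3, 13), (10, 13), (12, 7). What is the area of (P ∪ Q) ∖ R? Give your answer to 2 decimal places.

50.11

|P ∪ Q| = 156.5213.
|(P ∪ Q) ∩ R| = 106.4114.
|(P ∪ Q) ∖ R| = 156.5213 − 106.4114 = 50.11.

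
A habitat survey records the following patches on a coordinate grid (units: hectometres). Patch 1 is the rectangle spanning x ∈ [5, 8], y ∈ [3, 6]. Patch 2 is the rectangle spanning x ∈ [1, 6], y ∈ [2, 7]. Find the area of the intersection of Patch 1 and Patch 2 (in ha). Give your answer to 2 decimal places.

3.00

|Patch 1∩Patch 2|: x∈[5,6], y∈[3,6] → 1·3 = 3.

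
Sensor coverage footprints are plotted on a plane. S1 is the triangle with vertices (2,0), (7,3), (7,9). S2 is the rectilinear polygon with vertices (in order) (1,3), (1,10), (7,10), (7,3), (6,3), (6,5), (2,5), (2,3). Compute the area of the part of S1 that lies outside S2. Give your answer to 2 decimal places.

|S1| = 15, |S1∩S2| = 6.4444.
|S1 ∖ S2| = |S1| − |S1∩S2| = 15 − 6.4444 = 8.56.

8.56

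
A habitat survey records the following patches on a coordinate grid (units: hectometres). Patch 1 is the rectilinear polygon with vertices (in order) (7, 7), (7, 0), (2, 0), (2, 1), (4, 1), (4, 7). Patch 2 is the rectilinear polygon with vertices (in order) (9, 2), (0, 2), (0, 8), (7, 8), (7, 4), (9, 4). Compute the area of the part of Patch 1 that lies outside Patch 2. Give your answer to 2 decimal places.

8.00

|Patch 1| = 23, |Patch 1∩Patch 2| = 15.
|Patch 1 ∖ Patch 2| = |Patch 1| − |Patch 1∩Patch 2| = 23 − 15 = 8.00.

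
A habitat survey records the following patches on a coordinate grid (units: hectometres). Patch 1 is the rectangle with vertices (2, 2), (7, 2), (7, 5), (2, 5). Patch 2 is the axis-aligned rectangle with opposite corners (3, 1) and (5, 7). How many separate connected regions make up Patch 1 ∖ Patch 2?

Patch 1 ∖ Patch 2 splits into 2 disjoint pieces (area 6, area 3).

2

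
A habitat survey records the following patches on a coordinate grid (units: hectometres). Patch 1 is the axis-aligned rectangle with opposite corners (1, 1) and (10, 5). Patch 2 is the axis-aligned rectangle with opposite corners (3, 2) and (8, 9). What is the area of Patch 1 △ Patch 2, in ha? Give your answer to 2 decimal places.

|Patch 1∩Patch 2|: x∈[3,8], y∈[2,5] → 5·3 = 15.
|Patch 1 △ Patch 2| = |Patch 1| + |Patch 2| − 2·|Patch 1∩Patch 2| = 36 + 35 − 30 = 41.00.

41.00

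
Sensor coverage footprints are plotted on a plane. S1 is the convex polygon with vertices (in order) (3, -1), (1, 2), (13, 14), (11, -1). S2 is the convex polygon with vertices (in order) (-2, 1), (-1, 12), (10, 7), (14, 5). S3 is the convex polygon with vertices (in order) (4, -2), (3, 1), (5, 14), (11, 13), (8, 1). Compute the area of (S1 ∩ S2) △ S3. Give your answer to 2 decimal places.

65.75

|S1 ∩ S2| = 31.3469.
|(S1 ∩ S2) ∩ S3| = 21.5475.
|(S1 ∩ S2) △ S3| = 31.3469 + 77.5 − 43.0949 = 65.75.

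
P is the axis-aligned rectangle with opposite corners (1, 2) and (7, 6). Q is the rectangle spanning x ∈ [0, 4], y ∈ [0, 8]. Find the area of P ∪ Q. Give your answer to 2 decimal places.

44.00

By inclusion–exclusion:
Individual areas: |P| = 24, |Q| = 32.
|P∩Q|: x∈[1,4], y∈[2,6] → 3·4 = 12.
|P ∪ Q| = 56 − 12 = 44.00.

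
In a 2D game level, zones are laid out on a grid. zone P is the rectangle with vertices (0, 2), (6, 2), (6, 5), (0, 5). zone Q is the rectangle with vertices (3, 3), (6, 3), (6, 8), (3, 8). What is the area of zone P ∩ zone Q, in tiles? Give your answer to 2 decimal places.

6.00

|zone P∩zone Q|: x∈[3,6], y∈[3,5] → 3·2 = 6.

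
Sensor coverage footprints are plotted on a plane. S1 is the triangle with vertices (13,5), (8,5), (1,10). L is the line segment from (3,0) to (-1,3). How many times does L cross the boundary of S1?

The segment lies entirely outside S1 and never meets its boundary.

0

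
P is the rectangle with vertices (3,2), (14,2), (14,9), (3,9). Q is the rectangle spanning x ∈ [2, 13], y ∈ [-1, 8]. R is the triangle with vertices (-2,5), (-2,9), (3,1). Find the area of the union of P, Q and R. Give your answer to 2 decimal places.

125.60

By inclusion–exclusion:
Individual areas: |P| = 77, |Q| = 99, |R| = 10.
|P∩Q|: x∈[3,13], y∈[2,8] → 10·6 = 60.
|P∩R| = 0.
|Q∩R| = 0.4.
|P∩Q∩R| = 0.
|P ∪ Q ∪ R| = 186 − 60.4 + 0 = 125.60.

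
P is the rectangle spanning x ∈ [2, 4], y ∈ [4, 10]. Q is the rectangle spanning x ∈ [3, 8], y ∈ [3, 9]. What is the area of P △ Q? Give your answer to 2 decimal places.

|P∩Q|: x∈[3,4], y∈[4,9] → 1·5 = 5.
|P △ Q| = |P| + |Q| − 2·|P∩Q| = 12 + 30 − 10 = 32.00.

32.00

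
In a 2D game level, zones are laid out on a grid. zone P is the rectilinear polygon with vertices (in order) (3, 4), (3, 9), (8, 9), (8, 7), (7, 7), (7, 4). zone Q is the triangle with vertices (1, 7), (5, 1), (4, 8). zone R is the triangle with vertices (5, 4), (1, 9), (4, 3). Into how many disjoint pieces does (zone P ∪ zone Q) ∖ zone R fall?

(zone P ∪ zone Q) ∖ zone R splits into 2 disjoint pieces (area 19.9298, area 4.0804).

2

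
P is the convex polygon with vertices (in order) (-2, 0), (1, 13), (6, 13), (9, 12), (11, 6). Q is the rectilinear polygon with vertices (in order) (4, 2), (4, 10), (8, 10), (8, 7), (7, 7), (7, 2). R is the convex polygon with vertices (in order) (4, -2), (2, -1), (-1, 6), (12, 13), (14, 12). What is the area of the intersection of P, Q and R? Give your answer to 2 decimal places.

The intersection is the polygon with vertices (4,8.692), (6.429,10), (8,10), (8,7), (7,7), (7,4.154), (4,2.769).
By the shoelace formula its area is 21.03.

21.03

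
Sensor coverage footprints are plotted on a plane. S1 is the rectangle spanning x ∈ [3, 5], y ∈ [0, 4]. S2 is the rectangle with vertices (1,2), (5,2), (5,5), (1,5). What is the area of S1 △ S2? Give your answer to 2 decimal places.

|S1∩S2|: x∈[3,5], y∈[2,4] → 2·2 = 4.
|S1 △ S2| = |S1| + |S2| − 2·|S1∩S2| = 8 + 12 − 8 = 12.00.

12.00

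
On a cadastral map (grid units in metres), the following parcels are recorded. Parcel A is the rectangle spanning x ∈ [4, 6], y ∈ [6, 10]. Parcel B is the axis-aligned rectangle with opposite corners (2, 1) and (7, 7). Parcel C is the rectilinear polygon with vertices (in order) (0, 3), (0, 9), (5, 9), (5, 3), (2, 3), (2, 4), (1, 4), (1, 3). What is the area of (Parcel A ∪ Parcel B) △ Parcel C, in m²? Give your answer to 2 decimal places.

37.00

|Parcel A ∪ Parcel B| = 36.
|(Parcel A ∪ Parcel B) ∩ Parcel C| = 14.
|(Parcel A ∪ Parcel B) △ Parcel C| = 36 + 29 − 28 = 37.00.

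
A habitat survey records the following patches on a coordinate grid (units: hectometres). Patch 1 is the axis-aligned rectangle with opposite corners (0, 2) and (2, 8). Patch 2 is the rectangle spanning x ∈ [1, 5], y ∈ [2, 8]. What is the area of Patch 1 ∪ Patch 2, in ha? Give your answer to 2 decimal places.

By inclusion–exclusion:
Individual areas: |Patch 1| = 12, |Patch 2| = 24.
|Patch 1∩Patch 2|: x∈[1,2], y∈[2,8] → 1·6 = 6.
|Patch 1 ∪ Patch 2| = 36 − 6 = 30.00.

30.00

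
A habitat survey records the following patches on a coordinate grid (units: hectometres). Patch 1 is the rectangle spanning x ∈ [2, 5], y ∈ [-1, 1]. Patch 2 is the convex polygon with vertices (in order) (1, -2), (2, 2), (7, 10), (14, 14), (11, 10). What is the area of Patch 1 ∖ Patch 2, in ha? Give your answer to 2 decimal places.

|Patch 1| = 6, |Patch 1∩Patch 2| = 1.35.
|Patch 1 ∖ Patch 2| = |Patch 1| − |Patch 1∩Patch 2| = 6 − 1.35 = 4.65.

4.65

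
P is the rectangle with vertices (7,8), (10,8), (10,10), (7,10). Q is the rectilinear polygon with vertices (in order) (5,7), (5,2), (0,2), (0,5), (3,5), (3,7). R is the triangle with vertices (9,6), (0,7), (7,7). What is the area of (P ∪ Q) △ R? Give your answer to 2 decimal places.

26.72

|P ∪ Q| = 25.
|(P ∪ Q) ∩ R| = 0.8889.
|(P ∪ Q) △ R| = 25 + 3.5 − 1.7778 = 26.72.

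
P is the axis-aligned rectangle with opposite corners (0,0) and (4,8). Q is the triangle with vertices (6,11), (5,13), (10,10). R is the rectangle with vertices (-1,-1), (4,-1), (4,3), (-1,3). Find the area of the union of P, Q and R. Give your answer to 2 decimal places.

43.50

By inclusion–exclusion:
Individual areas: |P| = 32, |Q| = 3.5, |R| = 20.
|P∩Q| = 0.
|P∩R|: x∈[0,4], y∈[0,3] → 4·3 = 12.
|Q∩R| = 0.
|P∩Q∩R| = 0.
|P ∪ Q ∪ R| = 55.5 − 12 + 0 = 43.50.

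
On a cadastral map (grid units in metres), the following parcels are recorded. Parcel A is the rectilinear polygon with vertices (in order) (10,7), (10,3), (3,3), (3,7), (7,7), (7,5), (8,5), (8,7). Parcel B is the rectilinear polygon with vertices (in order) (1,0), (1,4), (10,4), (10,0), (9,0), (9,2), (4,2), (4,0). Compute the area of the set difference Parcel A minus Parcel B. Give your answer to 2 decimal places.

19.00

|Parcel A| = 26, |Parcel A∩Parcel B| = 7.
|Parcel A ∖ Parcel B| = |Parcel A| − |Parcel A∩Parcel B| = 26 − 7 = 19.00.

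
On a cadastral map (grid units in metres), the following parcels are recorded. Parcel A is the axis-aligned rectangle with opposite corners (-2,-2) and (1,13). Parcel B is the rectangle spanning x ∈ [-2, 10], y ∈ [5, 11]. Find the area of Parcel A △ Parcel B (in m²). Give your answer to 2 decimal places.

|Parcel A∩Parcel B|: x∈[-2,1], y∈[5,11] → 3·6 = 18.
|Parcel A △ Parcel B| = |Parcel A| + |Parcel B| − 2·|Parcel A∩Parcel B| = 45 + 72 − 36 = 81.00.

81.00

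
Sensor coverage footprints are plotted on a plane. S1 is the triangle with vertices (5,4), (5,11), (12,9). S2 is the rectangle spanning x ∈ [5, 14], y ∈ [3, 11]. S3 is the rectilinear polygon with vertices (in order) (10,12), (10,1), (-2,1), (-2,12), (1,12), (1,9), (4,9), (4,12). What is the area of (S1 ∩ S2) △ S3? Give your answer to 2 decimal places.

102.50

|S1 ∩ S2| = 24.5.
|(S1 ∩ S2) ∩ S3| = 22.5.
|(S1 ∩ S2) △ S3| = 24.5 + 123 − 45 = 102.50.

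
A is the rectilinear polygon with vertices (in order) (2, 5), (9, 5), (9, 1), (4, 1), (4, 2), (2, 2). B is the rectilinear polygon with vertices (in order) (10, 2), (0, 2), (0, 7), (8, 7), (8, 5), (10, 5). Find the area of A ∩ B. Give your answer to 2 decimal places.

21.00

The intersection is the polygon with vertices (8,5), (9,5), (9,2), (4,2), (2,2), (2,5).
By the shoelace formula its area is 21.00.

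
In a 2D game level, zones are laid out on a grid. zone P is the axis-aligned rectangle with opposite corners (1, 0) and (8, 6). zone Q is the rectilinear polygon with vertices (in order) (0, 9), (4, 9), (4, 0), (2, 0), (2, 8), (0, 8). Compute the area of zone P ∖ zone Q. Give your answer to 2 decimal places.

|zone P| = 42, |zone P∩zone Q| = 12.
|zone P ∖ zone Q| = |zone P| − |zone P∩zone Q| = 42 − 12 = 30.00.

30.00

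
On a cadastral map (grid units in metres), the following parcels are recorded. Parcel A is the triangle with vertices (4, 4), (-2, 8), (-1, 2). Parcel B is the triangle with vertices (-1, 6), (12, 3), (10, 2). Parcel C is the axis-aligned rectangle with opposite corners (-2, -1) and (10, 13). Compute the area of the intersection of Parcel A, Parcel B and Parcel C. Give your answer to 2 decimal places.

The intersection is the polygon with vertices (-1,6), (2.059,5.294), (3.4,4.4).
By the shoelace formula its area is 0.89.

0.89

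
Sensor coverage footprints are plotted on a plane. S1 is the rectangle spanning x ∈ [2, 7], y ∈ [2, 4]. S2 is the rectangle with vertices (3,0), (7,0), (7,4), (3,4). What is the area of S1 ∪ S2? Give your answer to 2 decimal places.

18.00

By inclusion–exclusion:
Individual areas: |S1| = 10, |S2| = 16.
|S1∩S2|: x∈[3,7], y∈[2,4] → 4·2 = 8.
|S1 ∪ S2| = 26 − 8 = 18.00.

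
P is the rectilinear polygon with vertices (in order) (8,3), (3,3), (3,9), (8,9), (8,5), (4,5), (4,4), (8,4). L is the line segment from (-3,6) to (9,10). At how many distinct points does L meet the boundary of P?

2

The segment meets the boundary at (6,9), (3,8).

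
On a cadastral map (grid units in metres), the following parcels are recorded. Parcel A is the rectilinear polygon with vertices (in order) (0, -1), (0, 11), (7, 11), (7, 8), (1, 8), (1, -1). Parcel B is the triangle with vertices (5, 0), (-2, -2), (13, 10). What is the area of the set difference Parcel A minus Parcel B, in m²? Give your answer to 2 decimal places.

|Parcel A| = 30, |Parcel A∩Parcel B| = 1.
|Parcel A ∖ Parcel B| = |Parcel A| − |Parcel A∩Parcel B| = 30 − 1 = 29.00.

29.00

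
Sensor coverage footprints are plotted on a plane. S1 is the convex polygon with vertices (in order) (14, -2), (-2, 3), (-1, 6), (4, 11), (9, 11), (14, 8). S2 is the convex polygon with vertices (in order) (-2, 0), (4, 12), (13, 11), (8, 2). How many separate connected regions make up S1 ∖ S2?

2

S1 ∖ S2 splits into 2 disjoint pieces (area 50.3805, area 9.5541).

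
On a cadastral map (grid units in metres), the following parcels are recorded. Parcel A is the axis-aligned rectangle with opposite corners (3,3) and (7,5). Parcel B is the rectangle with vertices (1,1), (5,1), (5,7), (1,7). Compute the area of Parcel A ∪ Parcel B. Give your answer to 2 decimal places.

By inclusion–exclusion:
Individual areas: |Parcel A| = 8, |Parcel B| = 24.
|Parcel A∩Parcel B|: x∈[3,5], y∈[3,5] → 2·2 = 4.
|Parcel A ∪ Parcel B| = 32 − 4 = 28.00.

28.00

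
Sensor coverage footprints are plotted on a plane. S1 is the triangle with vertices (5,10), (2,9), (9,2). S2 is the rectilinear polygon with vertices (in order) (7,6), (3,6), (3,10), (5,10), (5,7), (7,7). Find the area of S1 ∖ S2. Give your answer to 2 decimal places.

6.92

|S1| = 14, |S1∩S2| = 7.0833.
|S1 ∖ S2| = |S1| − |S1∩S2| = 14 − 7.0833 = 6.92.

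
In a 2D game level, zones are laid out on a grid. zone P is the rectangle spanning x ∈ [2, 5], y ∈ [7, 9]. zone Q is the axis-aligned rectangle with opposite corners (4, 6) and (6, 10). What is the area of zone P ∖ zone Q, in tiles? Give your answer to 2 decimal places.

4.00

|zone P∩zone Q|: x∈[4,5], y∈[7,9] → 1·2 = 2.
|zone P| = 6.
|zone P ∖ zone Q| = |zone P| − |zone P∩zone Q| = 6 − 2 = 4.00.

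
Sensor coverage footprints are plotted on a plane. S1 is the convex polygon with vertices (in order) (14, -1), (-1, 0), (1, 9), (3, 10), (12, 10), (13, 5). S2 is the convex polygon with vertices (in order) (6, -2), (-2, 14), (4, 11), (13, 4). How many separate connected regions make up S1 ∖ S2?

2

S1 ∖ S2 splits into 2 disjoint pieces (area 36.782, area 26.1645).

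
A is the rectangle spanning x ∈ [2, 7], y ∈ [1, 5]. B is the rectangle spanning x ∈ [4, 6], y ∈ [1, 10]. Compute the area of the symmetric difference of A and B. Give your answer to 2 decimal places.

22.00

|A∩B|: x∈[4,6], y∈[1,5] → 2·4 = 8.
|A △ B| = |A| + |B| − 2·|A∩B| = 20 + 18 − 16 = 22.00.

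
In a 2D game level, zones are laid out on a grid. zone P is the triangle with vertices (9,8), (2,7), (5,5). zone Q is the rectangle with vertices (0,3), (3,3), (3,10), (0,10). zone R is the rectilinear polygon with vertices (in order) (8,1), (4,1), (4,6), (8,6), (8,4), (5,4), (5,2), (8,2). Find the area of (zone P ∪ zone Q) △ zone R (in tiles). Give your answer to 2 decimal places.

|zone P ∪ zone Q| = 29.0952.
|(zone P ∪ zone Q) ∩ zone R| = 1.3333.
|(zone P ∪ zone Q) △ zone R| = 29.0952 + 14 − 2.6667 = 40.43.

40.43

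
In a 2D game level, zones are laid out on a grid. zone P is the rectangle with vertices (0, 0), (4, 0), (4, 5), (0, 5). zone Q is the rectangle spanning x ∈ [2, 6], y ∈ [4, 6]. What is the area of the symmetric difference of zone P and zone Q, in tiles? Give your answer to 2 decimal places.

|zone P∩zone Q|: x∈[2,4], y∈[4,5] → 2·1 = 2.
|zone P △ zone Q| = |zone P| + |zone Q| − 2·|zone P∩zone Q| = 20 + 8 − 4 = 24.00.

24.00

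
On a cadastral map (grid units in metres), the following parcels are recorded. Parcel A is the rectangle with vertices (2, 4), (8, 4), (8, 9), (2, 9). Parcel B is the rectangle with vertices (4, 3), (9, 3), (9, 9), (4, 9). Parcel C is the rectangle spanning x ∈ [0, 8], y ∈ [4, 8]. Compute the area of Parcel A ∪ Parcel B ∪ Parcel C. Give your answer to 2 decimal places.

By inclusion–exclusion:
Individual areas: |Parcel A| = 30, |Parcel B| = 30, |Parcel C| = 32.
|Parcel A∩Parcel B|: x∈[4,8], y∈[4,9] → 4·5 = 20.
|Parcel A∩Parcel C|: x∈[2,8], y∈[4,8] → 6·4 = 24.
|Parcel B∩Parcel C|: x∈[4,8], y∈[4,8] → 4·4 = 16.
|Parcel A∩Parcel B∩Parcel C| = 16.
|Parcel A ∪ Parcel B ∪ Parcel C| = 92 − 60 + 16 = 48.00.

48.00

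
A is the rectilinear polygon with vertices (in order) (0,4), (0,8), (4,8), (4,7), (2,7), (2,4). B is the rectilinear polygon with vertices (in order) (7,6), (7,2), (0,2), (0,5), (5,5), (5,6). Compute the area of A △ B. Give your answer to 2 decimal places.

29.00

|A| = 10, |B| = 23, |A∩B| = 2.
|A △ B| = |A| + |B| − 2·|A∩B| = 10 + 23 − 4 = 29.00.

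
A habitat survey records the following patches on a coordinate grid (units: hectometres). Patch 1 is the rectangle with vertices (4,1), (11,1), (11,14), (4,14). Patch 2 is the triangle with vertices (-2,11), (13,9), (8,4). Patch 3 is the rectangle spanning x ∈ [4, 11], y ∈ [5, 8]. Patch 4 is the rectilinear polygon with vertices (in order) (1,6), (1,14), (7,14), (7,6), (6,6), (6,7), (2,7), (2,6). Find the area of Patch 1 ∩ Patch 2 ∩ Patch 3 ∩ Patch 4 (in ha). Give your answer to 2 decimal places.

4.00

The intersection is the polygon with vertices (4,8), (7,8), (7,6), (6,6), (6,7), (4,7).
By the shoelace formula its area is 4.00.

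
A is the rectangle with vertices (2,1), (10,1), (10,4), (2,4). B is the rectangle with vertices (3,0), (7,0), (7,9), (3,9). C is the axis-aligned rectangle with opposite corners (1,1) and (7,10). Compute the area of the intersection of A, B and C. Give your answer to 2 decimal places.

The intersection is the polygon with vertices (7,1), (3,1), (3,4), (7,4).
By the shoelace formula its area is 12.00.

12.00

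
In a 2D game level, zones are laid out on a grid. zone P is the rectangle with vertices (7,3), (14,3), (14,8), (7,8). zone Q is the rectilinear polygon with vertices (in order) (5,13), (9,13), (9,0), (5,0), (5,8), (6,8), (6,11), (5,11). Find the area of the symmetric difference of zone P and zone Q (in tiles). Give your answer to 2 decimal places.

|zone P| = 35, |zone Q| = 49, |zone P∩zone Q| = 10.
|zone P △ zone Q| = |zone P| + |zone Q| − 2·|zone P∩zone Q| = 35 + 49 − 20 = 64.00.

64.00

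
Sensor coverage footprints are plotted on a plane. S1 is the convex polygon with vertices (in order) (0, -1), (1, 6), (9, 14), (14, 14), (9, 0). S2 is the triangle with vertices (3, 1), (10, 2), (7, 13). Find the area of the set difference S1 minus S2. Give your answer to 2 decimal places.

|S1| = 122, |S1∩S2| = 39.5719.
|S1 ∖ S2| = |S1| − |S1∩S2| = 122 − 39.5719 = 82.43.

82.43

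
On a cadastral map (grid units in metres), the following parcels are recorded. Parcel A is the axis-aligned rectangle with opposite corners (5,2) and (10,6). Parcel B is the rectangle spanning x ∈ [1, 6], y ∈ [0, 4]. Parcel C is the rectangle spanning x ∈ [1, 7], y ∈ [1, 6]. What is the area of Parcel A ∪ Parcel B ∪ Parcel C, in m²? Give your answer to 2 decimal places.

47.00

By inclusion–exclusion:
Individual areas: |Parcel A| = 20, |Parcel B| = 20, |Parcel C| = 30.
|Parcel A∩Parcel B|: x∈[5,6], y∈[2,4] → 1·2 = 2.
|Parcel A∩Parcel C|: x∈[5,7], y∈[2,6] → 2·4 = 8.
|Parcel B∩Parcel C|: x∈[1,6], y∈[1,4] → 5·3 = 15.
|Parcel A∩Parcel B∩Parcel C| = 2.
|Parcel A ∪ Parcel B ∪ Parcel C| = 70 − 25 + 2 = 47.00.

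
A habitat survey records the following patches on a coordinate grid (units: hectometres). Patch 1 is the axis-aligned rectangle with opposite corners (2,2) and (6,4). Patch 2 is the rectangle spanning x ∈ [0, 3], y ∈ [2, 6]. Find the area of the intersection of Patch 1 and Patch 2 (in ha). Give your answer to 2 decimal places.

|Patch 1∩Patch 2|: x∈[2,3], y∈[2,4] → 1·2 = 2.

2.00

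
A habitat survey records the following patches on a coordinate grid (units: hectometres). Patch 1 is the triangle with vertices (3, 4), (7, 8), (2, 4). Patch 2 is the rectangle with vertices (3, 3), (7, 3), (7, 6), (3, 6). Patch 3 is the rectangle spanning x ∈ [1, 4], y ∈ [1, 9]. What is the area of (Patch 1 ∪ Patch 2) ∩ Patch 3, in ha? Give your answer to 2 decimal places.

3.40

The region (Patch 1 ∪ Patch 2) ∩ Patch 3 is the polygon with vertices (3,3), (3,4), (2,4), (3,4.8), (3,6), (4,6), (4,3).
By the shoelace formula its area is 3.40.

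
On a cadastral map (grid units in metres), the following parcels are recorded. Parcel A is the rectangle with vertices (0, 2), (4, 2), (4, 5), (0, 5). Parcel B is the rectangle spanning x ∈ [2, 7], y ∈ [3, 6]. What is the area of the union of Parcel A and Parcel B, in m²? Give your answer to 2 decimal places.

By inclusion–exclusion:
Individual areas: |Parcel A| = 12, |Parcel B| = 15.
|Parcel A∩Parcel B|: x∈[2,4], y∈[3,5] → 2·2 = 4.
|Parcel A ∪ Parcel B| = 27 − 4 = 23.00.

23.00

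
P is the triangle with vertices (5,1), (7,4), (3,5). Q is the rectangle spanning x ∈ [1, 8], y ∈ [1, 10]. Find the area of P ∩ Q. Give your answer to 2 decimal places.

The intersection is the polygon with vertices (3,5), (7,4), (5,1).
By the shoelace formula its area is 7.00.

7.00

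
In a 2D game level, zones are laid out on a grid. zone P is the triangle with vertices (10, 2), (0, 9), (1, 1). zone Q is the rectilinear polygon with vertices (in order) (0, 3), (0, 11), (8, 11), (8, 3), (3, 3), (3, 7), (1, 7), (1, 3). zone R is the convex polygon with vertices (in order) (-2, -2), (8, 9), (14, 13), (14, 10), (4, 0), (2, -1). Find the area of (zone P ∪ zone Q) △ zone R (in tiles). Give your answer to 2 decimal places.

|zone P ∪ zone Q| = 77.1429.
|(zone P ∪ zone Q) ∩ zone R| = 23.5549.
|(zone P ∪ zone Q) △ zone R| = 77.1429 + 58 − 47.1099 = 88.03.

88.03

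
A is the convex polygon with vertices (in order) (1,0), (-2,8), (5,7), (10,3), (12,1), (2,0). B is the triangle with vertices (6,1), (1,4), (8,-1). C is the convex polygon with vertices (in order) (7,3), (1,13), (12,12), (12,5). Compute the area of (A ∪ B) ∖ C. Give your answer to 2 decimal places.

|A ∪ B| = 64.9083.
|(A ∪ B) ∩ C| = 5.6125.
|(A ∪ B) ∖ C| = 64.9083 − 5.6125 = 59.30.

59.30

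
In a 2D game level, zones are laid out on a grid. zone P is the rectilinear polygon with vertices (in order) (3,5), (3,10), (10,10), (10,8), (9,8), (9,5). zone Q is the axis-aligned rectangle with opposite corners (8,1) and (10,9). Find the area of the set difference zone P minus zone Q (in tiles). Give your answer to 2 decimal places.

|zone P| = 32, |zone P∩zone Q| = 5.
|zone P ∖ zone Q| = |zone P| − |zone P∩zone Q| = 32 − 5 = 27.00.

27.00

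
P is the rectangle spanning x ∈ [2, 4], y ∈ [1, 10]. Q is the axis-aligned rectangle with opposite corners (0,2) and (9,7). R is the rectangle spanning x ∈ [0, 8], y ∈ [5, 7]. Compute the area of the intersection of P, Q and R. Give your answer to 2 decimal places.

The intersection is the polygon with vertices (2,7), (4,7), (4,5), (2,5).
By the shoelace formula its area is 4.00.

4.00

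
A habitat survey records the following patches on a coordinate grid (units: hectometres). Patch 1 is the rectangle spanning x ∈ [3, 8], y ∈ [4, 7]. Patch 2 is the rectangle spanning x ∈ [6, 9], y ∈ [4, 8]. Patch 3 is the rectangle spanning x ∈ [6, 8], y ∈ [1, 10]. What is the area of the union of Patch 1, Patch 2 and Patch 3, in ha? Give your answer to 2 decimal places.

31.00

By inclusion–exclusion:
Individual areas: |Patch 1| = 15, |Patch 2| = 12, |Patch 3| = 18.
|Patch 1∩Patch 2|: x∈[6,8], y∈[4,7] → 2·3 = 6.
|Patch 1∩Patch 3|: x∈[6,8], y∈[4,7] → 2·3 = 6.
|Patch 2∩Patch 3|: x∈[6,8], y∈[4,8] → 2·4 = 8.
|Patch 1∩Patch 2∩Patch 3| = 6.
|Patch 1 ∪ Patch 2 ∪ Patch 3| = 45 − 20 + 6 = 31.00.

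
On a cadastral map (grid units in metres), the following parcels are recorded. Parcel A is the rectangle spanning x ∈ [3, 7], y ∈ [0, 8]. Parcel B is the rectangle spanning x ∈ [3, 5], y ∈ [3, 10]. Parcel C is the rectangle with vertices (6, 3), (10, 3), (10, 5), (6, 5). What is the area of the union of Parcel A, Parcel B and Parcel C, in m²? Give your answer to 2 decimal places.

By inclusion–exclusion:
Individual areas: |Parcel A| = 32, |Parcel B| = 14, |Parcel C| = 8.
|Parcel A∩Parcel B|: x∈[3,5], y∈[3,8] → 2·5 = 10.
|Parcel A∩Parcel C|: x∈[6,7], y∈[3,5] → 1·2 = 2.
|Parcel B∩Parcel C| = 0 (no overlap).
|Parcel A∩Parcel B∩Parcel C| = 0.
|Parcel A ∪ Parcel B ∪ Parcel C| = 54 − 12 + 0 = 42.00.

42.00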